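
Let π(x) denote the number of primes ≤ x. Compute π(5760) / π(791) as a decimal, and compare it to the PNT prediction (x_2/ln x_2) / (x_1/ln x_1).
π(5760)/π(791) = 757/138 ≈ 5.4855;  PNT prediction ≈ 5.6122.

π(791) = 138 and π(5760) = 757, so π(5760)/π(791) ≈ 5.4855. The PNT-predicted ratio is (5760/ln(5760)) / (791/ln(791)) ≈ 5.6122. The two agree to within a few percent, as expected.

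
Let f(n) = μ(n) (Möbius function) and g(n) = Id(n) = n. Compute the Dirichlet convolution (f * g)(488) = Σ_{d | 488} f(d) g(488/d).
(μ * Id)(488) = 240

Divisors of 488: [1, 2, 4, 8, 61, 122, 244, 488]. For each d | 488:
  d = 1: μ(1) · Id(488/1) = 1 · 488 = 488
  d = 2: μ(2) · Id(488/2) = -1 · 244 = -244
  d = 4: μ(4) · Id(488/4) = 0 · 122 = 0
  d = 8: μ(8) · Id(488/8) = 0 · 61 = 0
  d = 61: μ(61) · Id(488/61) = -1 · 8 = -8
  d = 122: μ(122) · Id(488/122) = 1 · 4 = 4
  d = 244: μ(244) · Id(488/244) = 0 · 2 = 0
  d = 488: μ(488) · Id(488/488) = 0 · 1 = 0
Summing: (μ * Id)(488) = 488 + -244 + 0 + 0 + -8 + 4 + 0 + 0 = 240.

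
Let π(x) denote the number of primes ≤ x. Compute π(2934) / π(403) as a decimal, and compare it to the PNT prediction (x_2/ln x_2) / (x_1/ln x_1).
π(2934)/π(403) = 423/79 ≈ 5.3544;  PNT prediction ≈ 5.4702.

π(403) = 79 and π(2934) = 423, so π(2934)/π(403) ≈ 5.3544. The PNT-predicted ratio is (2934/ln(2934)) / (403/ln(403)) ≈ 5.4702. The two agree to within a few percent, as expected.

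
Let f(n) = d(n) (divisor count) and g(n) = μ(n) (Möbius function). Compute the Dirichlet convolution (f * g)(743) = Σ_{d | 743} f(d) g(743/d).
(d * μ)(743) = 1

Divisors of 743: [1, 743]. For each d | 743:
  d = 1: d(1) · μ(743/1) = 1 · -1 = -1
  d = 743: d(743) · μ(743/743) = 2 · 1 = 2
Summing: (d * μ)(743) = -1 + 2 = 1.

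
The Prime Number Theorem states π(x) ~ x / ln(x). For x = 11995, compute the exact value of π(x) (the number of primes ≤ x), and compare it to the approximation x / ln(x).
π(11995) = 1438;  x/ln(x) ≈ 1277.12;  relative error ≈ 11.19%.

Directly count primes up to 11995: π(11995) = 1438. The PNT approximation gives 11995/ln(11995) ≈ 11995/9.39225 ≈ 1277.12. Relative error (π(x) − x/ln(x)) / π(x) ≈ 11.19%; the approximation is known to undercount slightly (Li(x) is a better estimate).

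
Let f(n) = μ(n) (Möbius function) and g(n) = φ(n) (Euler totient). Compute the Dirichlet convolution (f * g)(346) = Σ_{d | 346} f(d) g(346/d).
(μ * φ)(346) = 0

Divisors of 346: [1, 2, 173, 346]. For each d | 346:
  d = 1: μ(1) · φ(346/1) = 1 · 172 = 172
  d = 2: μ(2) · φ(346/2) = -1 · 172 = -172
  d = 173: μ(173) · φ(346/173) = -1 · 1 = -1
  d = 346: μ(346) · φ(346/346) = 1 · 1 = 1
Summing: (μ * φ)(346) = 172 + -172 + -1 + 1 = 0.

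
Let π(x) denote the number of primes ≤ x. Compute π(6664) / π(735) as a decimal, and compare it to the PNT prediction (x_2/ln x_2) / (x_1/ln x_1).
π(6664)/π(735) = 859/130 ≈ 6.6077;  PNT prediction ≈ 6.7964.

π(735) = 130 and π(6664) = 859, so π(6664)/π(735) ≈ 6.6077. The PNT-predicted ratio is (6664/ln(6664)) / (735/ln(735)) ≈ 6.7964. The two agree to within a few percent, as expected.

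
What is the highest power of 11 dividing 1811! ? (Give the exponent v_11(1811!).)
v_11(1811!) = 179

Legendre's formula: v_p(n!) = Σ_{k ≥ 1} ⌊n / p^k⌋. For p = 11, n = 1811, the terms are:
  ⌊1811/11^1⌋ = ⌊1811/11⌋ = 164
  ⌊1811/11^2⌋ = ⌊1811/121⌋ = 14
  ⌊1811/11^3⌋ = ⌊1811/1331⌋ = 1
(the next term ⌊1811/11^4⌋ = 0, terminating the sum). Summing: v_11(1811!) = 164 + 14 + 1 = 179.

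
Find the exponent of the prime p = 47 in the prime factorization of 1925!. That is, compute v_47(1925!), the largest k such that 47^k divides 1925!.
v_47(1925!) = 40

Legendre's formula: v_p(n!) = Σ_{k ≥ 1} ⌊n / p^k⌋. For p = 47, n = 1925, the terms are:
  ⌊1925/47^1⌋ = ⌊1925/47⌋ = 40
(the next term ⌊1925/47^2⌋ = 0, terminating the sum). Summing: v_47(1925!) = 40 = 40.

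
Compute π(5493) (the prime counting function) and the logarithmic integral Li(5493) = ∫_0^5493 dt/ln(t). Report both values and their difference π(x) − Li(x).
π(5493) = 725;  Li(5493) ≈ 741.84;  π(x) − Li(x) ≈ -16.84.

Direct count of primes ≤ 5493 gives π(5493) = 725. Numerical evaluation of the logarithmic integral gives Li(5493) ≈ 741.84. The difference π(x) − Li(x) ≈ -16.84 is typically negative for small/moderate x (Li(x) overestimates), though Littlewood's theorem shows this sign changes infinitely often.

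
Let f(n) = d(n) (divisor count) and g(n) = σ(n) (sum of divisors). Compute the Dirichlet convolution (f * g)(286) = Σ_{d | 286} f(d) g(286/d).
(d * σ)(286) = 1120

Divisors of 286: [1, 2, 11, 13, 22, 26, 143, 286]. For each d | 286:
  d = 1: d(1) · σ(286/1) = 1 · 504 = 504
  d = 2: d(2) · σ(286/2) = 2 · 168 = 336
  d = 11: d(11) · σ(286/11) = 2 · 42 = 84
  d = 13: d(13) · σ(286/13) = 2 · 36 = 72
  d = 22: d(22) · σ(286/22) = 4 · 14 = 56
  d = 26: d(26) · σ(286/26) = 4 · 12 = 48
  d = 143: d(143) · σ(286/143) = 4 · 3 = 12
  d = 286: d(286) · σ(286/286) = 8 · 1 = 8
Summing: (d * σ)(286) = 504 + 336 + 84 + 72 + 56 + 48 + 12 + 8 = 1120.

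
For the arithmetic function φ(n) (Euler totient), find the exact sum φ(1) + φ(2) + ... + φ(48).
Σ_{n ≤ 48} φ(n) = 712

Compute φ(n) for each 1 ≤ n ≤ 48: φ(1) = 1, φ(2) = 1, φ(3) = 2, φ(4) = 2, φ(5) = 4, φ(6) = 2, φ(7) = 6, φ(8) = 4, φ(9) = 6, φ(10) = 4, φ(11) = 10, φ(12) = 4, φ(13) = 12, φ(14) = 6, φ(15) = 8, φ(16) = 8, φ(17) = 16, φ(18) = 6, φ(19) = 18, φ(20) = 8, φ(21) = 12, φ(22) = 10, φ(23) = 22, φ(24) = 8, φ(25) = 20, φ(26) = 12, φ(27) = 18, φ(28) = 12, φ(29) = 28, φ(30) = 8, φ(31) = 30, φ(32) = 16, φ(33) = 20, φ(34) = 16, φ(35) = 24, φ(36) = 12, φ(37) = 36, φ(38) = 18, φ(39) = 24, φ(40) = 16, φ(41) = 40, φ(42) = 12, φ(43) = 42, φ(44) = 20, φ(45) = 24, φ(46) = 22, φ(47) = 46, φ(48) = 16. Summing all 48 values: 712. (Average order: Σ_{n ≤ x} φ(n) ~ (3/π²) x². For x = 48, (3/π²)·48² ≈ 700.33.)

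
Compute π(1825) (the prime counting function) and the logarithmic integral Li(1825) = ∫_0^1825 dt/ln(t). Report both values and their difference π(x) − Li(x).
π(1825) = 281;  Li(1825) ≈ 291.65;  π(x) − Li(x) ≈ -10.65.

Direct count of primes ≤ 1825 gives π(1825) = 281. Numerical evaluation of the logarithmic integral gives Li(1825) ≈ 291.65. The difference π(x) − Li(x) ≈ -10.65 is typically negative for small/moderate x (Li(x) overestimates), though Littlewood's theorem shows this sign changes infinitely often.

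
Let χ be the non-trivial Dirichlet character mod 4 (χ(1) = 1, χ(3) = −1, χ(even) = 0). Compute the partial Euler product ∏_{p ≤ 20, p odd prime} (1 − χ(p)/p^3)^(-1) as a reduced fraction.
∏ = 2463517706231725/2542314678779904

The odd primes p ≤ 20 are [3, 5, 7, 11, 13, 17, 19]. For each, χ(p) = 1 if p ≡ 1 mod 4, χ(p) = −1 if p ≡ 3 mod 4. Taking (1 − χ(p)/p^3)^(-1) = p^3/(p^3 − χ(p)): (1 − (-1)/3^3)^(-1) · (1 − (1)/5^3)^(-1) · (1 − (-1)/7^3)^(-1) · (1 − (-1)/11^3)^(-1) · (1 − (1)/13^3)^(-1) · (1 − (1)/17^3)^(-1) · (1 − (-1)/19^3)^(-1) = 2463517706231725/2542314678779904.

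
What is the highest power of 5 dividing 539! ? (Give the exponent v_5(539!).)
v_5(539!) = 132

Legendre's formula: v_p(n!) = Σ_{k ≥ 1} ⌊n / p^k⌋. For p = 5, n = 539, the terms are:
  ⌊539/5^1⌋ = ⌊539/5⌋ = 107
  ⌊539/5^2⌋ = ⌊539/25⌋ = 21
  ⌊539/5^3⌋ = ⌊539/125⌋ = 4
(the next term ⌊539/5^4⌋ = 0, terminating the sum). Summing: v_5(539!) = 107 + 21 + 4 = 132.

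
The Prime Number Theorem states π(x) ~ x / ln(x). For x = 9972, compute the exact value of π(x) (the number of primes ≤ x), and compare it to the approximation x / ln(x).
π(9972) = 1228;  x/ln(x) ≈ 1083.03;  relative error ≈ 11.81%.

Directly count primes up to 9972: π(9972) = 1228. The PNT approximation gives 9972/ln(9972) ≈ 9972/9.20754 ≈ 1083.03. Relative error (π(x) − x/ln(x)) / π(x) ≈ 11.81%; the approximation is known to undercount slightly (Li(x) is a better estimate).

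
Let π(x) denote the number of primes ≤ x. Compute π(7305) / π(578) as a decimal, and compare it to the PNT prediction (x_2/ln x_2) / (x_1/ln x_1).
π(7305)/π(578) = 930/106 ≈ 8.7736;  PNT prediction ≈ 9.0346.

π(578) = 106 and π(7305) = 930, so π(7305)/π(578) ≈ 8.7736. The PNT-predicted ratio is (7305/ln(7305)) / (578/ln(578)) ≈ 9.0346. The two agree to within a few percent, as expected.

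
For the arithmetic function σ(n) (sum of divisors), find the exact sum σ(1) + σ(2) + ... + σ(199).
Σ_{n ≤ 199} σ(n) = 32579

Compute σ(n) for each 1 ≤ n ≤ 199: σ(1) = 1, σ(2) = 3, σ(3) = 4, σ(4) = 7, σ(5) = 6, σ(6) = 12, σ(7) = 8, σ(8) = 15, σ(9) = 13, σ(10) = 18, σ(11) = 12, σ(12) = 28, σ(13) = 14, σ(14) = 24, σ(15) = 24, σ(16) = 31, σ(17) = 18, σ(18) = 39, σ(19) = 20, σ(20) = 42, σ(21) = 32, σ(22) = 36, σ(23) = 24, σ(24) = 60, σ(25) = 31, σ(26) = 42, σ(27) = 40, σ(28) = 56, σ(29) = 30, σ(30) = 72, σ(31) = 32, σ(32) = 63, σ(33) = 48, σ(34) = 54, σ(35) = 48, σ(36) = 91, σ(37) = 38, σ(38) = 60, σ(39) = 56, σ(40) = 90, σ(41) = 42, σ(42) = 96, σ(43) = 44, σ(44) = 84, σ(45) = 78, σ(46) = 72, σ(47) = 48, σ(48) = 124, σ(49) = 57, σ(50) = 93, σ(51) = 72, σ(52) = 98, σ(53) = 54, σ(54) = 120, σ(55) = 72, σ(56) = 120, σ(57) = 80, σ(58) = 90, σ(59) = 60, σ(60) = 168, σ(61) = 62, σ(62) = 96, σ(63) = 104, σ(64) = 127, σ(65) = 84, σ(66) = 144, σ(67) = 68, σ(68) = 126, σ(69) = 96, σ(70) = 144, σ(71) = 72, σ(72) = 195, σ(73) = 74, σ(74) = 114, σ(75) = 124, σ(76) = 140, σ(77) = 96, σ(78) = 168, σ(79) = 80, σ(80) = 186, σ(81) = 121, σ(82) = 126, σ(83) = 84, σ(84) = 224, σ(85) = 108, σ(86) = 132, σ(87) = 120, σ(88) = 180, σ(89) = 90, σ(90) = 234, σ(91) = 112, σ(92) = 168, σ(93) = 128, σ(94) = 144, σ(95) = 120, σ(96) = 252, σ(97) = 98, σ(98) = 171, σ(99) = 156, σ(100) = 217, σ(101) = 102, σ(102) = 216, σ(103) = 104, σ(104) = 210, σ(105) = 192, σ(106) = 162, σ(107) = 108, σ(108) = 280, σ(109) = 110, σ(110) = 216, σ(111) = 152, σ(112) = 248, σ(113) = 114, σ(114) = 240, σ(115) = 144, σ(116) = 210, σ(117) = 182, σ(118) = 180, σ(119) = 144, σ(120) = 360, σ(121) = 133, σ(122) = 186, σ(123) = 168, σ(124) = 224, σ(125) = 156, σ(126) = 312, σ(127) = 128, σ(128) = 255, σ(129) = 176, σ(130) = 252, σ(131) = 132, σ(132) = 336, σ(133) = 160, σ(134) = 204, σ(135) = 240, σ(136) = 270, σ(137) = 138, σ(138) = 288, σ(139) = 140, σ(140) = 336, σ(141) = 192, σ(142) = 216, σ(143) = 168, σ(144) = 403, σ(145) = 180, σ(146) = 222, σ(147) = 228, σ(148) = 266, σ(149) = 150, σ(150) = 372, σ(151) = 152, σ(152) = 300, σ(153) = 234, σ(154) = 288, σ(155) = 192, σ(156) = 392, σ(157) = 158, σ(158) = 240, σ(159) = 216, σ(160) = 378, σ(161) = 192, σ(162) = 363, σ(163) = 164, σ(164) = 294, σ(165) = 288, σ(166) = 252, σ(167) = 168, σ(168) = 480, σ(169) = 183, σ(170) = 324, σ(171) = 260, σ(172) = 308, σ(173) = 174, σ(174) = 360, σ(175) = 248, σ(176) = 372, σ(177) = 240, σ(178) = 270, σ(179) = 180, σ(180) = 546, σ(181) = 182, σ(182) = 336, σ(183) = 248, σ(184) = 360, σ(185) = 228, σ(186) = 384, σ(187) = 216, σ(188) = 336, σ(189) = 320, σ(190) = 360, σ(191) = 192, σ(192) = 508, σ(193) = 194, σ(194) = 294, σ(195) = 336, σ(196) = 399, σ(197) = 198, σ(198) = 468, σ(199) = 200. Summing all 199 values: 32579. (Average order: Σ_{n ≤ x} σ(n) ~ (π²/12) x². For x = 199, (π²/12)·199² ≈ 32570.52.)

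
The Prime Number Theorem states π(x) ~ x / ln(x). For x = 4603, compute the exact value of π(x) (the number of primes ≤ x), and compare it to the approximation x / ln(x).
π(4603) = 623;  x/ln(x) ≈ 545.74;  relative error ≈ 12.40%.

Directly count primes up to 4603: π(4603) = 623. The PNT approximation gives 4603/ln(4603) ≈ 4603/8.43446 ≈ 545.74. Relative error (π(x) − x/ln(x)) / π(x) ≈ 12.40%; the approximation is known to undercount slightly (Li(x) is a better estimate).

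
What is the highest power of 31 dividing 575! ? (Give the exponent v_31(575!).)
v_31(575!) = 18

Legendre's formula: v_p(n!) = Σ_{k ≥ 1} ⌊n / p^k⌋. For p = 31, n = 575, the terms are:
  ⌊575/31^1⌋ = ⌊575/31⌋ = 18
(the next term ⌊575/31^2⌋ = 0, terminating the sum). Summing: v_31(575!) = 18 = 18.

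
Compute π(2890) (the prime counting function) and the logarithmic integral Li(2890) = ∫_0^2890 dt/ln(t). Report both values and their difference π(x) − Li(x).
π(2890) = 418;  Li(2890) ≈ 428.99;  π(x) − Li(x) ≈ -10.99.

Direct count of primes ≤ 2890 gives π(2890) = 418. Numerical evaluation of the logarithmic integral gives Li(2890) ≈ 428.99. The difference π(x) − Li(x) ≈ -10.99 is typically negative for small/moderate x (Li(x) overestimates), though Littlewood's theorem shows this sign changes infinitely often.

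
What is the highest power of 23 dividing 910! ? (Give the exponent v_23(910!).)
v_23(910!) = 40

Legendre's formula: v_p(n!) = Σ_{k ≥ 1} ⌊n / p^k⌋. For p = 23, n = 910, the terms are:
  ⌊910/23^1⌋ = ⌊910/23⌋ = 39
  ⌊910/23^2⌋ = ⌊910/529⌋ = 1
(the next term ⌊910/23^3⌋ = 0, terminating the sum). Summing: v_23(910!) = 39 + 1 = 40.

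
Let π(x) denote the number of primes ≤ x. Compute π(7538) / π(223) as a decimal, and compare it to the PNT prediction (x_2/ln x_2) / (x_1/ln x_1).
π(7538)/π(223) = 955/48 ≈ 19.8958;  PNT prediction ≈ 20.4730.

π(223) = 48 and π(7538) = 955, so π(7538)/π(223) ≈ 19.8958. The PNT-predicted ratio is (7538/ln(7538)) / (223/ln(223)) ≈ 20.4730. The two agree to within a few percent, as expected.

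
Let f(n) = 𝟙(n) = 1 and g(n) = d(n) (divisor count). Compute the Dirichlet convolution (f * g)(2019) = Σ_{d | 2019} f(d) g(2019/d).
(𝟙 * d)(2019) = 9

Divisors of 2019: [1, 3, 673, 2019]. For each d | 2019:
  d = 1: 𝟙(1) · d(2019/1) = 1 · 4 = 4
  d = 3: 𝟙(3) · d(2019/3) = 1 · 2 = 2
  d = 673: 𝟙(673) · d(2019/673) = 1 · 2 = 2
  d = 2019: 𝟙(2019) · d(2019/2019) = 1 · 1 = 1
Summing: (𝟙 * d)(2019) = 4 + 2 + 2 + 1 = 9.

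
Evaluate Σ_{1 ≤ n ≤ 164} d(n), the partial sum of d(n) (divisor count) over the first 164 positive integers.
Σ_{n ≤ 164} d(n) = 864

Compute d(n) for each 1 ≤ n ≤ 164: d(1) = 1, d(2) = 2, d(3) = 2, d(4) = 3, d(5) = 2, d(6) = 4, d(7) = 2, d(8) = 4, d(9) = 3, d(10) = 4, d(11) = 2, d(12) = 6, d(13) = 2, d(14) = 4, d(15) = 4, d(16) = 5, d(17) = 2, d(18) = 6, d(19) = 2, d(20) = 6, d(21) = 4, d(22) = 4, d(23) = 2, d(24) = 8, d(25) = 3, d(26) = 4, d(27) = 4, d(28) = 6, d(29) = 2, d(30) = 8, d(31) = 2, d(32) = 6, d(33) = 4, d(34) = 4, d(35) = 4, d(36) = 9, d(37) = 2, d(38) = 4, d(39) = 4, d(40) = 8, d(41) = 2, d(42) = 8, d(43) = 2, d(44) = 6, d(45) = 6, d(46) = 4, d(47) = 2, d(48) = 10, d(49) = 3, d(50) = 6, d(51) = 4, d(52) = 6, d(53) = 2, d(54) = 8, d(55) = 4, d(56) = 8, d(57) = 4, d(58) = 4, d(59) = 2, d(60) = 12, d(61) = 2, d(62) = 4, d(63) = 6, d(64) = 7, d(65) = 4, d(66) = 8, d(67) = 2, d(68) = 6, d(69) = 4, d(70) = 8, d(71) = 2, d(72) = 12, d(73) = 2, d(74) = 4, d(75) = 6, d(76) = 6, d(77) = 4, d(78) = 8, d(79) = 2, d(80) = 10, d(81) = 5, d(82) = 4, d(83) = 2, d(84) = 12, d(85) = 4, d(86) = 4, d(87) = 4, d(88) = 8, d(89) = 2, d(90) = 12, d(91) = 4, d(92) = 6, d(93) = 4, d(94) = 4, d(95) = 4, d(96) = 12, d(97) = 2, d(98) = 6, d(99) = 6, d(100) = 9, d(101) = 2, d(102) = 8, d(103) = 2, d(104) = 8, d(105) = 8, d(106) = 4, d(107) = 2, d(108) = 12, d(109) = 2, d(110) = 8, d(111) = 4, d(112) = 10, d(113) = 2, d(114) = 8, d(115) = 4, d(116) = 6, d(117) = 6, d(118) = 4, d(119) = 4, d(120) = 16, d(121) = 3, d(122) = 4, d(123) = 4, d(124) = 6, d(125) = 4, d(126) = 12, d(127) = 2, d(128) = 8, d(129) = 4, d(130) = 8, d(131) = 2, d(132) = 12, d(133) = 4, d(134) = 4, d(135) = 8, d(136) = 8, d(137) = 2, d(138) = 8, d(139) = 2, d(140) = 12, d(141) = 4, d(142) = 4, d(143) = 4, d(144) = 15, d(145) = 4, d(146) = 4, d(147) = 6, d(148) = 6, d(149) = 2, d(150) = 12, d(151) = 2, d(152) = 8, d(153) = 6, d(154) = 8, d(155) = 4, d(156) = 12, d(157) = 2, d(158) = 4, d(159) = 4, d(160) = 12, d(161) = 4, d(162) = 10, d(163) = 2, d(164) = 6. Summing all 164 values: 864. (Dirichlet's divisor formula: Σ_{n ≤ x} d(n) = x ln(x) + (2γ − 1) x + O(√x). For x = 164, the asymptotic estimate is ≈ 861.70.)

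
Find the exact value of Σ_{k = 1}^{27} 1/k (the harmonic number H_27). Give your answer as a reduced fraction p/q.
H_27 = 312536252003/80313433200

Direct summation: H_27 = 1 + 1/2 + ... + 1/27. The least common denominator is lcm(1, ..., 27) = 80313433200; over this denominator the numerator is 80313433200 + 40156716600 + 26771144400 + 20078358300 + 16062686640 + 13385572200 + 11473347600 + 10039179150 + 8923714800 + 8031343320 + 7301221200 + 6692786100 + 6177956400 + 5736673800 + 5354228880 + 5019589575 + 4724319600 + 4461857400 + 4227022800 + 4015671660 + 3824449200 + 3650610600 + 3491888400 + 3346393050 + 3212537328 + 3088978200 + 2974571600 = 312536252003, so H_27 = 312536252003/80313433200 (already in lowest terms) ≈ 3.89146. (The PNT-adjacent estimate ln(27) + γ ≈ 3.87305 matches within O(1/n).)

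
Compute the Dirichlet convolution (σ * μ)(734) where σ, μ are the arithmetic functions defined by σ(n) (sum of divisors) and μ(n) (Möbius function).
(σ * μ)(734) = 734

Divisors of 734: [1, 2, 367, 734]. For each d | 734:
  d = 1: σ(1) · μ(734/1) = 1 · 1 = 1
  d = 2: σ(2) · μ(734/2) = 3 · -1 = -3
  d = 367: σ(367) · μ(734/367) = 368 · -1 = -368
  d = 734: σ(734) · μ(734/734) = 1104 · 1 = 1104
Summing: (σ * μ)(734) = 1 + -3 + -368 + 1104 = 734.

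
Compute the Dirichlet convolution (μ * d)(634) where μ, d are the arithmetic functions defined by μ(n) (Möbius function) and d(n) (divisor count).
(μ * d)(634) = 1

Divisors of 634: [1, 2, 317, 634]. For each d | 634:
  d = 1: μ(1) · d(634/1) = 1 · 4 = 4
  d = 2: μ(2) · d(634/2) = -1 · 2 = -2
  d = 317: μ(317) · d(634/317) = -1 · 2 = -2
  d = 634: μ(634) · d(634/634) = 1 · 1 = 1
Summing: (μ * d)(634) = 4 + -2 + -2 + 1 = 1.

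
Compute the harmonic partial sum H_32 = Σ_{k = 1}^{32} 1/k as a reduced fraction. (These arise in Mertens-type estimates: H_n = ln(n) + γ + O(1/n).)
H_32 = 586061125622639/144403552893600

Direct summation: H_32 = 1 + 1/2 + ... + 1/32. The least common denominator is lcm(1, ..., 32) = 144403552893600; over this denominator the numerator is 144403552893600 + 72201776446800 + 48134517631200 + 36100888223400 + 28880710578720 + 24067258815600 + 20629078984800 + 18050444111700 + 16044839210400 + 14440355289360 + 13127595717600 + 12033629407800 + 11107965607200 + 10314539492400 + 9626903526240 + 9025222055850 + 8494326640800 + 8022419605200 + 7600186994400 + 7220177644680 + 6876359661600 + 6563797858800 + 6278415343200 + 6016814703900 + 5776142115744 + 5553982803600 + 5348279736800 + 5157269746200 + 4979432858400 + 4813451763120 + 4658179125600 + 4512611027925 = 586061125622639, so H_32 = 586061125622639/144403552893600 (already in lowest terms) ≈ 4.05850. (The PNT-adjacent estimate ln(32) + γ ≈ 4.04295 matches within O(1/n).)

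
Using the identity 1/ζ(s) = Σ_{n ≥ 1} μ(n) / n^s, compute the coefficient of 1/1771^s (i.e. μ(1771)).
μ(1771) = -1

Factor n = 1771 = 7 · 11 · 23. μ(n) = 0 if any exponent ≥ 2 (not squarefree); otherwise μ(n) = (−1)^{ω(n)} where ω(n) is the number of distinct prime factors. Applying: μ(1771) = -1.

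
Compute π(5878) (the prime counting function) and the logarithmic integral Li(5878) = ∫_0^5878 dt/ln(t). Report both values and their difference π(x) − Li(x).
π(5878) = 773;  Li(5878) ≈ 786.37;  π(x) − Li(x) ≈ -13.37.

Direct count of primes ≤ 5878 gives π(5878) = 773. Numerical evaluation of the logarithmic integral gives Li(5878) ≈ 786.37. The difference π(x) − Li(x) ≈ -13.37 is typically negative for small/moderate x (Li(x) overestimates), though Littlewood's theorem shows this sign changes infinitely often.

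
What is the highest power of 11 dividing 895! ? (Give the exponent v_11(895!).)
v_11(895!) = 88

Legendre's formula: v_p(n!) = Σ_{k ≥ 1} ⌊n / p^k⌋. For p = 11, n = 895, the terms are:
  ⌊895/11^1⌋ = ⌊895/11⌋ = 81
  ⌊895/11^2⌋ = ⌊895/121⌋ = 7
(the next term ⌊895/11^3⌋ = 0, terminating the sum). Summing: v_11(895!) = 81 + 7 = 88.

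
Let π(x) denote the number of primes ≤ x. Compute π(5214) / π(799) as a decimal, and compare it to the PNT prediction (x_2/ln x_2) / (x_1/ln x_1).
π(5214)/π(799) = 693/139 ≈ 4.9856;  PNT prediction ≈ 5.0955.

π(799) = 139 and π(5214) = 693, so π(5214)/π(799) ≈ 4.9856. The PNT-predicted ratio is (5214/ln(5214)) / (799/ln(799)) ≈ 5.0955. The two agree to within a few percent, as expected.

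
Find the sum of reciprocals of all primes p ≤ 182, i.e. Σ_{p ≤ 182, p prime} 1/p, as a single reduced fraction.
Σ 1/p = 10408867916382550633331528920459565913027063402071390584941986323453055203/5397346292805549782720214077673687806275517530364350655459511599582614290

π(182) = 42, so the primes ≤ 182 are [2, 3, 5, 7, 11, 13, 17, 19, 23, 29, 31, 37, 41, 43, 47, 53, 59, 61, 67, 71, 73, 79, 83, 89, 97, 101, 103, 107, 109, 113, 127, 131, 137, 139, 149, 151, 157, 163, 167, 173, 179, 181]. Summing 1/p over these primes: 10408867916382550633331528920459565913027063402071390584941986323453055203/5397346292805549782720214077673687806275517530364350655459511599582614290 ≈ 1.9285. Mertens estimate ln ln(182) + 0.2615 ≈ 1.9109.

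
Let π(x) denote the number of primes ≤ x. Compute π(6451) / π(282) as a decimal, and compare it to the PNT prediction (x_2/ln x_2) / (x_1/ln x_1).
π(6451)/π(282) = 838/60 ≈ 13.9667;  PNT prediction ≈ 14.7132.

π(282) = 60 and π(6451) = 838, so π(6451)/π(282) ≈ 13.9667. The PNT-predicted ratio is (6451/ln(6451)) / (282/ln(282)) ≈ 14.7132. The two agree to within a few percent, as expected.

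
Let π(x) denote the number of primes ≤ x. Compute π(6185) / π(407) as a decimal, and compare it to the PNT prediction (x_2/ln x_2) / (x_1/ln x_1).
π(6185)/π(407) = 804/79 ≈ 10.1772;  PNT prediction ≈ 10.4599.

π(407) = 79 and π(6185) = 804, so π(6185)/π(407) ≈ 10.1772. The PNT-predicted ratio is (6185/ln(6185)) / (407/ln(407)) ≈ 10.4599. The two agree to within a few percent, as expected.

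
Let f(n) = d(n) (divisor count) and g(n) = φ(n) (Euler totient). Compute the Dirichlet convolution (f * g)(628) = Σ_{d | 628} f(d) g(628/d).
(d * φ)(628) = 1106

Divisors of 628: [1, 2, 4, 157, 314, 628]. For each d | 628:
  d = 1: d(1) · φ(628/1) = 1 · 312 = 312
  d = 2: d(2) · φ(628/2) = 2 · 156 = 312
  d = 4: d(4) · φ(628/4) = 3 · 156 = 468
  d = 157: d(157) · φ(628/157) = 2 · 2 = 4
  d = 314: d(314) · φ(628/314) = 4 · 1 = 4
  d = 628: d(628) · φ(628/628) = 6 · 1 = 6
Summing: (d * φ)(628) = 312 + 312 + 468 + 4 + 4 + 6 = 1106.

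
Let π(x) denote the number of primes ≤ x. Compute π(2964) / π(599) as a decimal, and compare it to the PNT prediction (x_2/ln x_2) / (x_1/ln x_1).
π(2964)/π(599) = 427/109 ≈ 3.9174;  PNT prediction ≈ 3.9585.

π(599) = 109 and π(2964) = 427, so π(2964)/π(599) ≈ 3.9174. The PNT-predicted ratio is (2964/ln(2964)) / (599/ln(599)) ≈ 3.9585. The two agree to within a few percent, as expected.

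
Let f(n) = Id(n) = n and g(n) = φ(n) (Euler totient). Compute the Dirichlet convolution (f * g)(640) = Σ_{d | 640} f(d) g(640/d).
(Id * φ)(640) = 5184

Divisors of 640: [1, 2, 4, 5, 8, 10, 16, 20, 32, 40, 64, 80, 128, 160, 320, 640]. For each d | 640:
  d = 1: Id(1) · φ(640/1) = 1 · 256 = 256
  d = 2: Id(2) · φ(640/2) = 2 · 128 = 256
  d = 4: Id(4) · φ(640/4) = 4 · 64 = 256
  d = 5: Id(5) · φ(640/5) = 5 · 64 = 320
  d = 8: Id(8) · φ(640/8) = 8 · 32 = 256
  d = 10: Id(10) · φ(640/10) = 10 · 32 = 320
  d = 16: Id(16) · φ(640/16) = 16 · 16 = 256
  d = 20: Id(20) · φ(640/20) = 20 · 16 = 320
  d = 32: Id(32) · φ(640/32) = 32 · 8 = 256
  d = 40: Id(40) · φ(640/40) = 40 · 8 = 320
  d = 64: Id(64) · φ(640/64) = 64 · 4 = 256
  d = 80: Id(80) · φ(640/80) = 80 · 4 = 320
  d = 128: Id(128) · φ(640/128) = 128 · 4 = 512
  d = 160: Id(160) · φ(640/160) = 160 · 2 = 320
  d = 320: Id(320) · φ(640/320) = 320 · 1 = 320
  d = 640: Id(640) · φ(640/640) = 640 · 1 = 640
Summing: (Id * φ)(640) = 256 + 256 + 256 + 320 + 256 + 320 + 256 + 320 + 256 + 320 + 256 + 320 + 512 + 320 + 320 + 640 = 5184.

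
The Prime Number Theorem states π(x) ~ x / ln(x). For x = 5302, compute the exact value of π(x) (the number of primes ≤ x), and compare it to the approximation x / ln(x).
π(5302) = 702;  x/ln(x) ≈ 618.25;  relative error ≈ 11.93%.

Directly count primes up to 5302: π(5302) = 702. The PNT approximation gives 5302/ln(5302) ≈ 5302/8.57584 ≈ 618.25. Relative error (π(x) − x/ln(x)) / π(x) ≈ 11.93%; the approximation is known to undercount slightly (Li(x) is a better estimate).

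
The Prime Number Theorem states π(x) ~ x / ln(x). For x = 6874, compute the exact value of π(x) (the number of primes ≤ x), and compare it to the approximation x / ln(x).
π(6874) = 885;  x/ln(x) ≈ 778.00;  relative error ≈ 12.09%.

Directly count primes up to 6874: π(6874) = 885. The PNT approximation gives 6874/ln(6874) ≈ 6874/8.83550 ≈ 778.00. Relative error (π(x) − x/ln(x)) / π(x) ≈ 12.09%; the approximation is known to undercount slightly (Li(x) is a better estimate).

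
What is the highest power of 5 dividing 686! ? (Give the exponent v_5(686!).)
v_5(686!) = 170

Legendre's formula: v_p(n!) = Σ_{k ≥ 1} ⌊n / p^k⌋. For p = 5, n = 686, the terms are:
  ⌊686/5^1⌋ = ⌊686/5⌋ = 137
  ⌊686/5^2⌋ = ⌊686/25⌋ = 27
  ⌊686/5^3⌋ = ⌊686/125⌋ = 5
  ⌊686/5^4⌋ = ⌊686/625⌋ = 1
(the next term ⌊686/5^5⌋ = 0, terminating the sum). Summing: v_5(686!) = 137 + 27 + 5 + 1 = 170.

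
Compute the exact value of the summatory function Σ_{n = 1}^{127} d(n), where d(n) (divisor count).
Σ_{n ≤ 127} d(n) = 637

Compute d(n) for each 1 ≤ n ≤ 127: d(1) = 1, d(2) = 2, d(3) = 2, d(4) = 3, d(5) = 2, d(6) = 4, d(7) = 2, d(8) = 4, d(9) = 3, d(10) = 4, d(11) = 2, d(12) = 6, d(13) = 2, d(14) = 4, d(15) = 4, d(16) = 5, d(17) = 2, d(18) = 6, d(19) = 2, d(20) = 6, d(21) = 4, d(22) = 4, d(23) = 2, d(24) = 8, d(25) = 3, d(26) = 4, d(27) = 4, d(28) = 6, d(29) = 2, d(30) = 8, d(31) = 2, d(32) = 6, d(33) = 4, d(34) = 4, d(35) = 4, d(36) = 9, d(37) = 2, d(38) = 4, d(39) = 4, d(40) = 8, d(41) = 2, d(42) = 8, d(43) = 2, d(44) = 6, d(45) = 6, d(46) = 4, d(47) = 2, d(48) = 10, d(49) = 3, d(50) = 6, d(51) = 4, d(52) = 6, d(53) = 2, d(54) = 8, d(55) = 4, d(56) = 8, d(57) = 4, d(58) = 4, d(59) = 2, d(60) = 12, d(61) = 2, d(62) = 4, d(63) = 6, d(64) = 7, d(65) = 4, d(66) = 8, d(67) = 2, d(68) = 6, d(69) = 4, d(70) = 8, d(71) = 2, d(72) = 12, d(73) = 2, d(74) = 4, d(75) = 6, d(76) = 6, d(77) = 4, d(78) = 8, d(79) = 2, d(80) = 10, d(81) = 5, d(82) = 4, d(83) = 2, d(84) = 12, d(85) = 4, d(86) = 4, d(87) = 4, d(88) = 8, d(89) = 2, d(90) = 12, d(91) = 4, d(92) = 6, d(93) = 4, d(94) = 4, d(95) = 4, d(96) = 12, d(97) = 2, d(98) = 6, d(99) = 6, d(100) = 9, d(101) = 2, d(102) = 8, d(103) = 2, d(104) = 8, d(105) = 8, d(106) = 4, d(107) = 2, d(108) = 12, d(109) = 2, d(110) = 8, d(111) = 4, d(112) = 10, d(113) = 2, d(114) = 8, d(115) = 4, d(116) = 6, d(117) = 6, d(118) = 4, d(119) = 4, d(120) = 16, d(121) = 3, d(122) = 4, d(123) = 4, d(124) = 6, d(125) = 4, d(126) = 12, d(127) = 2. Summing all 127 values: 637. (Dirichlet's divisor formula: Σ_{n ≤ x} d(n) = x ln(x) + (2γ − 1) x + O(√x). For x = 127, the asymptotic estimate is ≈ 634.82.)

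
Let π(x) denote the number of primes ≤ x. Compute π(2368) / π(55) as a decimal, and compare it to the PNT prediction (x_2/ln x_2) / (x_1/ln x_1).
π(2368)/π(55) = 350/16 ≈ 21.8750;  PNT prediction ≈ 22.2057.

π(55) = 16 and π(2368) = 350, so π(2368)/π(55) ≈ 21.8750. The PNT-predicted ratio is (2368/ln(2368)) / (55/ln(55)) ≈ 22.2057. The two agree to within a few percent, as expected.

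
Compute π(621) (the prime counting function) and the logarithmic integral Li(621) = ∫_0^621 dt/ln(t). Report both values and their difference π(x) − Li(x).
π(621) = 114;  Li(621) ≈ 120.92;  π(x) − Li(x) ≈ -6.92.

Direct count of primes ≤ 621 gives π(621) = 114. Numerical evaluation of the logarithmic integral gives Li(621) ≈ 120.92. The difference π(x) − Li(x) ≈ -6.92 is typically negative for small/moderate x (Li(x) overestimates), though Littlewood's theorem shows this sign changes infinitely often.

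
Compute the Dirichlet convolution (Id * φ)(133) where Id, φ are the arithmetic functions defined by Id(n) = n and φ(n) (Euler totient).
(Id * φ)(133) = 481

Divisors of 133: [1, 7, 19, 133]. For each d | 133:
  d = 1: Id(1) · φ(133/1) = 1 · 108 = 108
  d = 7: Id(7) · φ(133/7) = 7 · 18 = 126
  d = 19: Id(19) · φ(133/19) = 19 · 6 = 114
  d = 133: Id(133) · φ(133/133) = 133 · 1 = 133
Summing: (Id * φ)(133) = 108 + 126 + 114 + 133 = 481.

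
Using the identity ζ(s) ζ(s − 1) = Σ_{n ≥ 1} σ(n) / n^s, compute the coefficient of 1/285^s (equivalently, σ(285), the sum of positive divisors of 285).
σ(285) = 480

In the product (Σ m^0/m^s)(Σ k / k^s) = Σ (Σ_{d | n} d) / n^s, the coefficient of 1/n^s is σ(n) = Σ_{d | n} d. For n = 285, divisors are [1, 3, 5, 15, 19, 57, 95, 285]; summing: σ(285) = 480.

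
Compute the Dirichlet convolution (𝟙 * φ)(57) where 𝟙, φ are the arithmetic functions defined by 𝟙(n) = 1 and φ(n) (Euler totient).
(𝟙 * φ)(57) = 57

Divisors of 57: [1, 3, 19, 57]. For each d | 57:
  d = 1: 𝟙(1) · φ(57/1) = 1 · 36 = 36
  d = 3: 𝟙(3) · φ(57/3) = 1 · 18 = 18
  d = 19: 𝟙(19) · φ(57/19) = 1 · 2 = 2
  d = 57: 𝟙(57) · φ(57/57) = 1 · 1 = 1
Summing: (𝟙 * φ)(57) = 36 + 18 + 2 + 1 = 57.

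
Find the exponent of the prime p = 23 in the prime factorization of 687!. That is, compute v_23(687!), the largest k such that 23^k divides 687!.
v_23(687!) = 30

Legendre's formula: v_p(n!) = Σ_{k ≥ 1} ⌊n / p^k⌋. For p = 23, n = 687, the terms are:
  ⌊687/23^1⌋ = ⌊687/23⌋ = 29
  ⌊687/23^2⌋ = ⌊687/529⌋ = 1
(the next term ⌊687/23^3⌋ = 0, terminating the sum). Summing: v_23(687!) = 29 + 1 = 30.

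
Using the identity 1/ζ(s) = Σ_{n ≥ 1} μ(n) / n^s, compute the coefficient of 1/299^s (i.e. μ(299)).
μ(299) = 1

Factor n = 299 = 13 · 23. μ(n) = 0 if any exponent ≥ 2 (not squarefree); otherwise μ(n) = (−1)^{ω(n)} where ω(n) is the number of distinct prime factors. Applying: μ(299) = 1.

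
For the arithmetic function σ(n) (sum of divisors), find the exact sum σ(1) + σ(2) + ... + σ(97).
Σ_{n ≤ 97} σ(n) = 7755

Compute σ(n) for each 1 ≤ n ≤ 97: σ(1) = 1, σ(2) = 3, σ(3) = 4, σ(4) = 7, σ(5) = 6, σ(6) = 12, σ(7) = 8, σ(8) = 15, σ(9) = 13, σ(10) = 18, σ(11) = 12, σ(12) = 28, σ(13) = 14, σ(14) = 24, σ(15) = 24, σ(16) = 31, σ(17) = 18, σ(18) = 39, σ(19) = 20, σ(20) = 42, σ(21) = 32, σ(22) = 36, σ(23) = 24, σ(24) = 60, σ(25) = 31, σ(26) = 42, σ(27) = 40, σ(28) = 56, σ(29) = 30, σ(30) = 72, σ(31) = 32, σ(32) = 63, σ(33) = 48, σ(34) = 54, σ(35) = 48, σ(36) = 91, σ(37) = 38, σ(38) = 60, σ(39) = 56, σ(40) = 90, σ(41) = 42, σ(42) = 96, σ(43) = 44, σ(44) = 84, σ(45) = 78, σ(46) = 72, σ(47) = 48, σ(48) = 124, σ(49) = 57, σ(50) = 93, σ(51) = 72, σ(52) = 98, σ(53) = 54, σ(54) = 120, σ(55) = 72, σ(56) = 120, σ(57) = 80, σ(58) = 90, σ(59) = 60, σ(60) = 168, σ(61) = 62, σ(62) = 96, σ(63) = 104, σ(64) = 127, σ(65) = 84, σ(66) = 144, σ(67) = 68, σ(68) = 126, σ(69) = 96, σ(70) = 144, σ(71) = 72, σ(72) = 195, σ(73) = 74, σ(74) = 114, σ(75) = 124, σ(76) = 140, σ(77) = 96, σ(78) = 168, σ(79) = 80, σ(80) = 186, σ(81) = 121, σ(82) = 126, σ(83) = 84, σ(84) = 224, σ(85) = 108, σ(86) = 132, σ(87) = 120, σ(88) = 180, σ(89) = 90, σ(90) = 234, σ(91) = 112, σ(92) = 168, σ(93) = 128, σ(94) = 144, σ(95) = 120, σ(96) = 252, σ(97) = 98. Summing all 97 values: 7755. (Average order: Σ_{n ≤ x} σ(n) ~ (π²/12) x². For x = 97, (π²/12)·97² ≈ 7738.59.)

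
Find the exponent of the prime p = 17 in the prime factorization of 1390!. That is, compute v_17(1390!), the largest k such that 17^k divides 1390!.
v_17(1390!) = 85

Legendre's formula: v_p(n!) = Σ_{k ≥ 1} ⌊n / p^k⌋. For p = 17, n = 1390, the terms are:
  ⌊1390/17^1⌋ = ⌊1390/17⌋ = 81
  ⌊1390/17^2⌋ = ⌊1390/289⌋ = 4
(the next term ⌊1390/17^3⌋ = 0, terminating the sum). Summing: v_17(1390!) = 81 + 4 = 85.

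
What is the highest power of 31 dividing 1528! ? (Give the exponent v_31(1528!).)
v_31(1528!) = 50

Legendre's formula: v_p(n!) = Σ_{k ≥ 1} ⌊n / p^k⌋. For p = 31, n = 1528, the terms are:
  ⌊1528/31^1⌋ = ⌊1528/31⌋ = 49
  ⌊1528/31^2⌋ = ⌊1528/961⌋ = 1
(the next term ⌊1528/31^3⌋ = 0, terminating the sum). Summing: v_31(1528!) = 49 + 1 = 50.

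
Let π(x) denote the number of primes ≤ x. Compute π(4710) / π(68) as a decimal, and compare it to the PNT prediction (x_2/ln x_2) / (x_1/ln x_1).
π(4710)/π(68) = 635/19 ≈ 33.4211;  PNT prediction ≈ 34.5569.

π(68) = 19 and π(4710) = 635, so π(4710)/π(68) ≈ 33.4211. The PNT-predicted ratio is (4710/ln(4710)) / (68/ln(68)) ≈ 34.5569. The two agree to within a few percent, as expected.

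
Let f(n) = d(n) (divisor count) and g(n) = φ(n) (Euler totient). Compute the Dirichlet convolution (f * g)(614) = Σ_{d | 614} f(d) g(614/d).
(d * φ)(614) = 924

Divisors of 614: [1, 2, 307, 614]. For each d | 614:
  d = 1: d(1) · φ(614/1) = 1 · 306 = 306
  d = 2: d(2) · φ(614/2) = 2 · 306 = 612
  d = 307: d(307) · φ(614/307) = 2 · 1 = 2
  d = 614: d(614) · φ(614/614) = 4 · 1 = 4
Summing: (d * φ)(614) = 306 + 612 + 2 + 4 = 924.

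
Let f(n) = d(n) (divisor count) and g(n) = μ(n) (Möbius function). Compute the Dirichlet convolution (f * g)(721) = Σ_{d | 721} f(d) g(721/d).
(d * μ)(721) = 1

Divisors of 721: [1, 7, 103, 721]. For each d | 721:
  d = 1: d(1) · μ(721/1) = 1 · 1 = 1
  d = 7: d(7) · μ(721/7) = 2 · -1 = -2
  d = 103: d(103) · μ(721/103) = 2 · -1 = -2
  d = 721: d(721) · μ(721/721) = 4 · 1 = 4
Summing: (d * μ)(721) = 1 + -2 + -2 + 4 = 1.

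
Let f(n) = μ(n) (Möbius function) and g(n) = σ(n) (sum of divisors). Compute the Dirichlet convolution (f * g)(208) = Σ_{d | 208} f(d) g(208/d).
(μ * σ)(208) = 208

Divisors of 208: [1, 2, 4, 8, 13, 16, 26, 52, 104, 208]. For each d | 208:
  d = 1: μ(1) · σ(208/1) = 1 · 434 = 434
  d = 2: μ(2) · σ(208/2) = -1 · 210 = -210
  d = 4: μ(4) · σ(208/4) = 0 · 98 = 0
  d = 8: μ(8) · σ(208/8) = 0 · 42 = 0
  d = 13: μ(13) · σ(208/13) = -1 · 31 = -31
  d = 16: μ(16) · σ(208/16) = 0 · 14 = 0
  d = 26: μ(26) · σ(208/26) = 1 · 15 = 15
  d = 52: μ(52) · σ(208/52) = 0 · 7 = 0
  d = 104: μ(104) · σ(208/104) = 0 · 3 = 0
  d = 208: μ(208) · σ(208/208) = 0 · 1 = 0
Summing: (μ * σ)(208) = 434 + -210 + 0 + 0 + -31 + 0 + 15 + 0 + 0 + 0 = 208.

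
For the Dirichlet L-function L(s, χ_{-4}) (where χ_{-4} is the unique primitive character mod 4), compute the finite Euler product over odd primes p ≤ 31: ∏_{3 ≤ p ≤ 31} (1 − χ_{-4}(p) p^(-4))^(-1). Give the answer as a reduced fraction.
∏ = 1870816715381797956556539609218365/1891731462842378884815364370202624

The odd primes p ≤ 31 are [3, 5, 7, 11, 13, 17, 19, 23, 29, 31]. For each, χ(p) = 1 if p ≡ 1 mod 4, χ(p) = −1 if p ≡ 3 mod 4. Taking (1 − χ(p)/p^4)^(-1) = p^4/(p^4 − χ(p)): (1 − (-1)/3^4)^(-1) · (1 − (1)/5^4)^(-1) · (1 − (-1)/7^4)^(-1) · (1 − (-1)/11^4)^(-1) · (1 − (1)/13^4)^(-1) · (1 − (1)/17^4)^(-1) · (1 − (-1)/19^4)^(-1) · (1 − (-1)/23^4)^(-1) · (1 − (1)/29^4)^(-1) · (1 − (-1)/31^4)^(-1) = 1870816715381797956556539609218365/1891731462842378884815364370202624.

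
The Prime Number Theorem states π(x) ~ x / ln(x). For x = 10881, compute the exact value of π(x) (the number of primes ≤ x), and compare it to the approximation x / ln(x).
π(10881) = 1322;  x/ln(x) ≈ 1170.66;  relative error ≈ 11.45%.

Directly count primes up to 10881: π(10881) = 1322. The PNT approximation gives 10881/ln(10881) ≈ 10881/9.29477 ≈ 1170.66. Relative error (π(x) − x/ln(x)) / π(x) ≈ 11.45%; the approximation is known to undercount slightly (Li(x) is a better estimate).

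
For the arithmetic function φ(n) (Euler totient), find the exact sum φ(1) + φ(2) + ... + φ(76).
Σ_{n ≤ 76} φ(n) = 1772

Compute φ(n) for each 1 ≤ n ≤ 76: φ(1) = 1, φ(2) = 1, φ(3) = 2, φ(4) = 2, φ(5) = 4, φ(6) = 2, φ(7) = 6, φ(8) = 4, φ(9) = 6, φ(10) = 4, φ(11) = 10, φ(12) = 4, φ(13) = 12, φ(14) = 6, φ(15) = 8, φ(16) = 8, φ(17) = 16, φ(18) = 6, φ(19) = 18, φ(20) = 8, φ(21) = 12, φ(22) = 10, φ(23) = 22, φ(24) = 8, φ(25) = 20, φ(26) = 12, φ(27) = 18, φ(28) = 12, φ(29) = 28, φ(30) = 8, φ(31) = 30, φ(32) = 16, φ(33) = 20, φ(34) = 16, φ(35) = 24, φ(36) = 12, φ(37) = 36, φ(38) = 18, φ(39) = 24, φ(40) = 16, φ(41) = 40, φ(42) = 12, φ(43) = 42, φ(44) = 20, φ(45) = 24, φ(46) = 22, φ(47) = 46, φ(48) = 16, φ(49) = 42, φ(50) = 20, φ(51) = 32, φ(52) = 24, φ(53) = 52, φ(54) = 18, φ(55) = 40, φ(56) = 24, φ(57) = 36, φ(58) = 28, φ(59) = 58, φ(60) = 16, φ(61) = 60, φ(62) = 30, φ(63) = 36, φ(64) = 32, φ(65) = 48, φ(66) = 20, φ(67) = 66, φ(68) = 32, φ(69) = 44, φ(70) = 24, φ(71) = 70, φ(72) = 24, φ(73) = 72, φ(74) = 36, φ(75) = 40, φ(76) = 36. Summing all 76 values: 1772. (Average order: Σ_{n ≤ x} φ(n) ~ (3/π²) x². For x = 76, (3/π²)·76² ≈ 1755.69.)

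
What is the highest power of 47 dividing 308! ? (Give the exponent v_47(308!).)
v_47(308!) = 6

Legendre's formula: v_p(n!) = Σ_{k ≥ 1} ⌊n / p^k⌋. For p = 47, n = 308, the terms are:
  ⌊308/47^1⌋ = ⌊308/47⌋ = 6
(the next term ⌊308/47^2⌋ = 0, terminating the sum). Summing: v_47(308!) = 6 = 6.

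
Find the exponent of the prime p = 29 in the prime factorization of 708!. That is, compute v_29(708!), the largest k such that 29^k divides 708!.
v_29(708!) = 24

Legendre's formula: v_p(n!) = Σ_{k ≥ 1} ⌊n / p^k⌋. For p = 29, n = 708, the terms are:
  ⌊708/29^1⌋ = ⌊708/29⌋ = 24
(the next term ⌊708/29^2⌋ = 0, terminating the sum). Summing: v_29(708!) = 24 = 24.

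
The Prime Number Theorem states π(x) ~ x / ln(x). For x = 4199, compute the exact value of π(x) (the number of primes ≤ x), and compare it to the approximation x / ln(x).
π(4199) = 574;  x/ln(x) ≈ 503.32;  relative error ≈ 12.31%.

Directly count primes up to 4199: π(4199) = 574. The PNT approximation gives 4199/ln(4199) ≈ 4199/8.34260 ≈ 503.32. Relative error (π(x) − x/ln(x)) / π(x) ≈ 12.31%; the approximation is known to undercount slightly (Li(x) is a better estimate).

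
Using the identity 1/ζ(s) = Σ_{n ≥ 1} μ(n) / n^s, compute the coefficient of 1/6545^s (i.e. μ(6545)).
μ(6545) = 1

Factor n = 6545 = 5 · 7 · 11 · 17. μ(n) = 0 if any exponent ≥ 2 (not squarefree); otherwise μ(n) = (−1)^{ω(n)} where ω(n) is the number of distinct prime factors. Applying: μ(6545) = 1.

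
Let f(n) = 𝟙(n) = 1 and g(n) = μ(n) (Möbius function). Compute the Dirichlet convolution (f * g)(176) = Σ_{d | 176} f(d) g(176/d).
(𝟙 * μ)(176) = 0

Divisors of 176: [1, 2, 4, 8, 11, 16, 22, 44, 88, 176]. For each d | 176:
  d = 1: 𝟙(1) · μ(176/1) = 1 · 0 = 0
  d = 2: 𝟙(2) · μ(176/2) = 1 · 0 = 0
  d = 4: 𝟙(4) · μ(176/4) = 1 · 0 = 0
  d = 8: 𝟙(8) · μ(176/8) = 1 · 1 = 1
  d = 11: 𝟙(11) · μ(176/11) = 1 · 0 = 0
  d = 16: 𝟙(16) · μ(176/16) = 1 · -1 = -1
  d = 22: 𝟙(22) · μ(176/22) = 1 · 0 = 0
  d = 44: 𝟙(44) · μ(176/44) = 1 · 0 = 0
  d = 88: 𝟙(88) · μ(176/88) = 1 · -1 = -1
  d = 176: 𝟙(176) · μ(176/176) = 1 · 1 = 1
Summing: (𝟙 * μ)(176) = 0 + 0 + 0 + 1 + 0 + -1 + 0 + 0 + -1 + 1 = 0.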